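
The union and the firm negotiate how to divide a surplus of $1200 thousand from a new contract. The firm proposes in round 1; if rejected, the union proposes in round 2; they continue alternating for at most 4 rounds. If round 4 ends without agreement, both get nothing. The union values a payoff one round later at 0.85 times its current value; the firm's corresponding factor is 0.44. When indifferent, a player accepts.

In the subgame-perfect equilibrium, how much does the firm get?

Round 4 (the union proposes): the firm will accept anything ≥ 0, so the union offers 0 and keeps 1200.
Round 3 (the firm proposes): the union can get 1200 next round, worth 0.85 × 1200 = 1020 now; the firm offers that and keeps 180.
Round 2 (the union proposes): the firm can get 180 next round, worth 0.44 × 180 = 79.2 now. The union offers 79.2 and keeps 1200 − 79.2 = 1120.8.
Round 1 (the firm proposes): the union can get 1120.8 next round, worth 0.85 × 1120.8 = 952.68 now, so the firm offers 952.68, keeping 247.32.

247.32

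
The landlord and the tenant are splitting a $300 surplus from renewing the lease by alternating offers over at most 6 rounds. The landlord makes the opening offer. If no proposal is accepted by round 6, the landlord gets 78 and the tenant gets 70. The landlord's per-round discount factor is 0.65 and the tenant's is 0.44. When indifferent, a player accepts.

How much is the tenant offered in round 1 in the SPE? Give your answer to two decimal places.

67.40

Round 6 (the tenant proposes): the landlord gets 78 if talks fail, so the tenant offers 78 and keeps 222.
Round 5 (the landlord proposes): the tenant can get 222 next round, worth 0.44 × 222 = 97.68 now; the landlord offers that and keeps 202.32.
Round 4 (the tenant proposes): the landlord can get 202.32 next round, worth 0.65 × 202.32 = 131.508 now. The tenant offers 131.508 and keeps 300 − 131.508 = 168.492.
Round 3 (the landlord proposes): the tenant can get 168.492 next round, worth 0.44 × 168.492 = 74.13648 now; the landlord offers that and keeps 225.86352.
Round 2 (the tenant proposes): the landlord can get 225.86352 next round, worth 0.65 × 225.86352 = 146.811288 now, so the tenant offers 146.811288, keeping 153.188712.
Round 1 (the landlord proposes): the tenant can get 153.188712 next round, worth 0.44 × 153.188712 = 67.40303328 now. The landlord offers 67.40303328 and keeps 300 − 67.40303328 = 232.59696672.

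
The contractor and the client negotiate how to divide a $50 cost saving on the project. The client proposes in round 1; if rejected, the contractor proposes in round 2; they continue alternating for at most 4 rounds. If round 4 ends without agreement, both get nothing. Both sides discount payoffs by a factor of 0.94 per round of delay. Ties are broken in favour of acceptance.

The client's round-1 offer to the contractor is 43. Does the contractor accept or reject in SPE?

Reject

Round 4 (the contractor proposes): the client will accept anything ≥ 0, so the contractor offers 0 and keeps 50.
Round 3 (the client proposes): the contractor can get 50 next round, worth 0.94 × 50 = 47 now. The client offers 47 and keeps 50 − 47 = 3.
Round 2 (the contractor proposes): the client can get 3 next round, worth 0.94 × 3 = 2.82 now; the contractor offers that and keeps 47.18.
So by rejecting in round 1, the contractor gets 47.18 next round, worth 0.94 × 47.18 = 44.3492 now.
Offer 43 < 44.3492, so the contractor rejects.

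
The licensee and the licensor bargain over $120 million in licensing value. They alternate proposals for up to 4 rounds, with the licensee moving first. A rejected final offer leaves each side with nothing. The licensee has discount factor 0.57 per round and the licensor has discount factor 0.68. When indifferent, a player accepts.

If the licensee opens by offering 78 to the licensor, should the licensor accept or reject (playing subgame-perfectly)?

Round 4 (the licensor proposes): rejection yields 0 for the licensee; the licensor offers 0 and keeps 120.
Round 3 (the licensee proposes): the licensor can get 120 next round, worth 0.68 × 120 = 81.6 now, so the licensee offers 81.6, keeping 38.4.
Round 2 (the licensor proposes): the licensee can get 38.4 next round, worth 0.57 × 38.4 = 21.888 now. The licensor offers 21.888 and keeps 120 − 21.888 = 98.112.
So by rejecting in round 1, the licensor gets 98.112 next round, worth 0.68 × 98.112 = 66.71616 now.
Offer 78 ≥ 66.71616, so the licensor accepts.

Accept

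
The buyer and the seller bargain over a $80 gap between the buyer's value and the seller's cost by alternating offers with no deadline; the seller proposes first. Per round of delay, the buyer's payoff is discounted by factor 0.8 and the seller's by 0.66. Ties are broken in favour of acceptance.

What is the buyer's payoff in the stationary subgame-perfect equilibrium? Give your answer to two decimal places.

In a stationary SPE each proposer offers the other exactly their discounted continuation value.
If the seller keeps x when proposing and the buyer keeps y when proposing, then x = 80 − 0.8y and y = 80 − 0.66x.
Solving: x = 80(1 − 0.8) / (1 − 0.66·0.8) = 16 / 0.472 ≈ 33.8983.
The buyer gets 80 − 33.8983 ≈ 46.1017.

46.10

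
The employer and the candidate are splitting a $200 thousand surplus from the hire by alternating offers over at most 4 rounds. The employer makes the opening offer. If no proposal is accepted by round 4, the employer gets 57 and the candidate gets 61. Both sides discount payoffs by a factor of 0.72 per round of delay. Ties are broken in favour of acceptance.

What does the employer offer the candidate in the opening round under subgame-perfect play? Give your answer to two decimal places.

Round 4 (the candidate proposes): the employer gets 57 if talks fail, so the candidate offers 57 and keeps 143.
Round 3 (the employer proposes): the candidate can get 143 next round, worth 0.72 × 143 = 102.96 now; the employer offers that and keeps 97.04.
Round 2 (the candidate proposes): the employer can get 97.04 next round, worth 0.72 × 97.04 = 69.8688 now. The candidate offers 69.8688 and keeps 200 − 69.8688 = 130.1312.
Round 1 (the employer proposes): the candidate can get 130.1312 next round, worth 0.72 × 130.1312 = 93.694464 now, so the employer offers 93.694464, keeping 106.305536.

93.69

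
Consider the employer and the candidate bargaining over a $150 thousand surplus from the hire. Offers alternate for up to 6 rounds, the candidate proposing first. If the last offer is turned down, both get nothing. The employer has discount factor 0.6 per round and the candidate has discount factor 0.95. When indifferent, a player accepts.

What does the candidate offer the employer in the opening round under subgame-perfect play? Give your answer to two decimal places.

36.31

By backward induction:
Round 6 (the employer proposes): rejection yields 0 for the candidate; the employer offers 0 and keeps 150.
Round 5 (the candidate proposes): the employer can get 150 next round, worth 0.6 × 150 = 90 now. The candidate offers 90 and keeps 150 − 90 = 60.
Round 4 (the employer proposes): the candidate can get 60 next round, worth 0.95 × 60 = 57 now; the employer offers that and keeps 93.
Round 3 (the candidate proposes): the employer can get 93 next round, worth 0.6 × 93 = 55.8 now. The candidate offers 55.8 and keeps 150 − 55.8 = 94.2.
Round 2 (the employer proposes): the candidate can get 94.2 next round, worth 0.95 × 94.2 = 89.49 now, so the employer offers 89.49, keeping 60.51.
Round 1 (the candidate proposes): the employer can get 60.51 next round, worth 0.6 × 60.51 = 36.306 now. The candidate offers 36.306 and keeps 150 − 36.306 = 113.694.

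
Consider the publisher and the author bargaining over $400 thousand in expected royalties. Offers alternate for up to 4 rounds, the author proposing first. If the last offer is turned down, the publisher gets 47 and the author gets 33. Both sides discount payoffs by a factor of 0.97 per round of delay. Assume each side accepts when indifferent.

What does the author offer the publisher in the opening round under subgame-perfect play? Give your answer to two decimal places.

346.59

Round 4 (the publisher proposes): the author gets 33 if talks fail, so the publisher offers 33 and keeps 367.
Round 3 (the author proposes): the publisher can get 367 next round, worth 0.97 × 367 = 355.99 now. The author offers 355.99 and keeps 400 − 355.99 = 44.01.
Round 2 (the publisher proposes): the author can get 44.01 next round, worth 0.97 × 44.01 = 42.6897 now; the publisher offers that and keeps 357.3103.
Round 1 (the author proposes): the publisher can get 357.3103 next round, worth 0.97 × 357.3103 = 346.590991 now; the author offers that and keeps 53.409009.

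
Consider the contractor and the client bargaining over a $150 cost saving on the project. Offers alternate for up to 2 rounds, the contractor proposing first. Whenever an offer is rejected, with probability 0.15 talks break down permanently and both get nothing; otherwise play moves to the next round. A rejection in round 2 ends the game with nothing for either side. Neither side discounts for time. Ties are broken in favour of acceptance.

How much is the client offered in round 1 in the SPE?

Round 2 (the client proposes): rejection yields 0 for the contractor; the client offers 0 and keeps 150.
Round 1 (the contractor proposes): rejecting gives the client an expected 0.85 × 150 = 127.5, so the contractor offers 127.5, keeping 22.5.

127.5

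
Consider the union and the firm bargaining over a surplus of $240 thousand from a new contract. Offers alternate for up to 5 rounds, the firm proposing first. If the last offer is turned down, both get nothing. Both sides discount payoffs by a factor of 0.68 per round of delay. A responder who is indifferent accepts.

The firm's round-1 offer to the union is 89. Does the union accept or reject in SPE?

Round 5 (the firm proposes): rejection yields 0 for the union; the firm offers 0 and keeps 240.
Round 4 (the union proposes): the firm can get 240 next round, worth 0.68 × 240 = 163.2 now; the union offers that and keeps 76.8.
Round 3 (the firm proposes): the union can get 76.8 next round, worth 0.68 × 76.8 = 52.224 now. The firm offers 52.224 and keeps 240 − 52.224 = 187.776.
Round 2 (the union proposes): the firm can get 187.776 next round, worth 0.68 × 187.776 = 127.68768 now, so the union offers 127.68768, keeping 112.31232.
So by rejecting in round 1, the union gets 112.31232 next round, worth 0.68 × 112.31232 = 76.3723776 now.
Offer 89 ≥ 76.3723776, so the union accepts.

Accept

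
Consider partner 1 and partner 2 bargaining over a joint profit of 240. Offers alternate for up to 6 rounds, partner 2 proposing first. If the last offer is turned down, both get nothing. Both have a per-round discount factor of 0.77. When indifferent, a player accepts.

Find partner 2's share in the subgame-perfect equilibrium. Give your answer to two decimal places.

Solve by backward induction from round 6.
Round 6 (partner 1 proposes): partner 2 will accept anything ≥ 0, so partner 1 offers 0 and keeps 240.
Round 5 (partner 2 proposes): partner 1 can get 240 next round, worth 0.77 × 240 = 184.8 now. Partner 2 offers 184.8 and keeps 240 − 184.8 = 55.2.
Round 4 (partner 1 proposes): partner 2 can get 55.2 next round, worth 0.77 × 55.2 = 42.504 now. Partner 1 offers 42.504 and keeps 240 − 42.504 = 197.496.
Round 3 (partner 2 proposes): partner 1 can get 197.496 next round, worth 0.77 × 197.496 = 152.07192 now. Partner 2 offers 152.07192 and keeps 240 − 152.07192 = 87.92808.
Round 2 (partner 1 proposes): partner 2 can get 87.92808 next round, worth 0.77 × 87.92808 = 67.7046216 now. Partner 1 offers 67.7046216 and keeps 240 − 67.7046216 = 172.2953784.
Round 1 (partner 2 proposes): partner 1 can get 172.2953784 next round, worth 0.77 × 172.2953784 = 132.667441368 now. Partner 2 offers 132.667441368 and keeps 240 − 132.667441368 = 107.332558632.

107.33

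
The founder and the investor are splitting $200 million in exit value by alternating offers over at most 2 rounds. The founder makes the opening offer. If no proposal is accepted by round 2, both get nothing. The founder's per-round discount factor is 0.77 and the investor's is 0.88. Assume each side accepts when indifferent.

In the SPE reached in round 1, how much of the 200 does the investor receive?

176

Solve by backward induction from round 2.
Round 2 (the investor proposes): rejection yields 0 for the founder; the investor offers 0 and keeps 200.
Round 1 (the founder proposes): the investor can get 200 next round, worth 0.88 × 200 = 176 now, so the founder offers 176, keeping 24.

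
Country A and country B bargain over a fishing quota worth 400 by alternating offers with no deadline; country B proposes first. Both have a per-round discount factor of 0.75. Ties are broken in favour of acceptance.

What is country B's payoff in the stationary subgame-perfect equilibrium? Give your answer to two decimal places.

Let x be country B's share when country B proposes and y be country A's share when country A proposes.
Country A accepts iff offered ≥ 0.75·y, so x = 400 − 0.75y. Symmetrically y = 400 − 0.75x.
Substituting: x = 400 − 0.75(400 − 0.75x), giving x(1 − 0.75·0.75) = 400(1 − 0.75).
So x = 400 × 0.25 / 0.4375 ≈ 228.5714, and country A receives 400 − x ≈ 171.4286.

228.57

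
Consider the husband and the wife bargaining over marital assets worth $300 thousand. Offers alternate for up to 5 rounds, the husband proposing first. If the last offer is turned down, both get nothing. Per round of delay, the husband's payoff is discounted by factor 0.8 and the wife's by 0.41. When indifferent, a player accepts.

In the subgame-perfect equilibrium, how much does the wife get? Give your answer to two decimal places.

Round 5 (the husband proposes): the wife will accept anything ≥ 0, so the husband offers 0 and keeps 300.
Round 4 (the wife proposes): the husband can get 300 next round, worth 0.8 × 300 = 240 now, so the wife offers 240, keeping 60.
Round 3 (the husband proposes): the wife can get 60 next round, worth 0.41 × 60 = 24.6 now; the husband offers that and keeps 275.4.
Round 2 (the wife proposes): the husband can get 275.4 next round, worth 0.8 × 275.4 = 220.32 now. The wife offers 220.32 and keeps 300 − 220.32 = 79.68.
Round 1 (the husband proposes): the wife can get 79.68 next round, worth 0.41 × 79.68 = 32.6688 now; the husband offers that and keeps 267.3312.

32.67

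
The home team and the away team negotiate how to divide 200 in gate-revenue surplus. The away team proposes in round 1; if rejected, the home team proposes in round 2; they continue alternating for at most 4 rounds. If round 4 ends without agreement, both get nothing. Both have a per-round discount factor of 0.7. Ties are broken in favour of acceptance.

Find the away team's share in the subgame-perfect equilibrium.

Round 4 (the home team proposes): rejection yields 0 for the away team; the home team offers 0 and keeps 200.
Round 3 (the away team proposes): the home team can get 200 next round, worth 0.7 × 200 = 140 now, so the away team offers 140, keeping 60.
Round 2 (the home team proposes): the away team can get 60 next round, worth 0.7 × 60 = 42 now; the home team offers that and keeps 158.
Round 1 (the away team proposes): the home team can get 158 next round, worth 0.7 × 158 = 110.6 now. The away team offers 110.6 and keeps 200 − 110.6 = 89.4.

89.4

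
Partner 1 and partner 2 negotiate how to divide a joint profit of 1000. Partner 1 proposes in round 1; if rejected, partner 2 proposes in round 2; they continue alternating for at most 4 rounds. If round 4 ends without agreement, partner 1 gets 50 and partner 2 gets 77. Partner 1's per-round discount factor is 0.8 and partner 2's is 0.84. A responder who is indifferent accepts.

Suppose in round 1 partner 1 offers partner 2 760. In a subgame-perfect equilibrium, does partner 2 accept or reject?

Work out partner 2's continuation value if the offer is rejected.
Round 4 (partner 2 proposes): partner 1 gets 50 if talks fail, so partner 2 offers 50 and keeps 950.
Round 3 (partner 1 proposes): partner 2 can get 950 next round, worth 0.84 × 950 = 798 now. Partner 1 offers 798 and keeps 1000 − 798 = 202.
Round 2 (partner 2 proposes): partner 1 can get 202 next round, worth 0.8 × 202 = 161.6 now; partner 2 offers that and keeps 838.4.
So by rejecting in round 1, partner 2 gets 838.4 next round, worth 0.84 × 838.4 = 704.256 now.
Offer 760 ≥ 704.256, so partner 2 accepts.

Accept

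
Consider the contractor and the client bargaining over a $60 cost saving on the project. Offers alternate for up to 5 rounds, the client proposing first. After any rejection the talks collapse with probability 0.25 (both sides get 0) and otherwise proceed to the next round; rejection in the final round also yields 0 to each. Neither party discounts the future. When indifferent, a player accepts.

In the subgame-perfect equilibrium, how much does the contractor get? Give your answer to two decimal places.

17.58

Round 5 (the client proposes): the contractor will accept anything ≥ 0, so the client offers 0 and keeps 60.
Round 4 (the contractor proposes): rejecting gives the client an expected 0.75 × 60 = 45, so the contractor offers 45, keeping 15.
Round 3 (the client proposes): rejecting gives the contractor an expected 0.75 × 15 = 11.25, so the client offers 11.25, keeping 48.75.
Round 2 (the contractor proposes): rejecting gives the client an expected 0.75 × 48.75 = 36.5625; the contractor offers that and keeps 23.4375.
Round 1 (the client proposes): rejecting gives the contractor an expected 0.75 × 23.4375 = 17.578125; the client offers that and keeps 42.421875.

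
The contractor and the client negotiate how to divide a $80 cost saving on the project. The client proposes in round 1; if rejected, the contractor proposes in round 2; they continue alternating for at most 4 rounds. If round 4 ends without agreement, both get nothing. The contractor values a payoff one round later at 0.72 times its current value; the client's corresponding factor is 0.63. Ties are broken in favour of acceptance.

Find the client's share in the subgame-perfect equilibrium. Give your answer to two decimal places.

Round 4 (the contractor proposes): rejection yields 0 for the client; the contractor offers 0 and keeps 80.
Round 3 (the client proposes): the contractor can get 80 next round, worth 0.72 × 80 = 57.6 now, so the client offers 57.6, keeping 22.4.
Round 2 (the contractor proposes): the client can get 22.4 next round, worth 0.63 × 22.4 = 14.112 now, so the contractor offers 14.112, keeping 65.888.
Round 1 (the client proposes): the contractor can get 65.888 next round, worth 0.72 × 65.888 = 47.43936 now. The client offers 47.43936 and keeps 80 − 47.43936 = 32.56064.

32.56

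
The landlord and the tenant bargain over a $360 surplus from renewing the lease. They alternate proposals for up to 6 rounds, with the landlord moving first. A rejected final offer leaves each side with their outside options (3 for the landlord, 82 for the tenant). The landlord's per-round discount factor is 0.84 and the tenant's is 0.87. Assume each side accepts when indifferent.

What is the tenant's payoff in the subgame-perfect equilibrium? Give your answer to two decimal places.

252.61

Round 6 (the tenant proposes): the landlord gets 3 if talks fail, so the tenant offers 3 and keeps 357.
Round 5 (the landlord proposes): the tenant can get 357 next round, worth 0.87 × 357 = 310.59 now, so the landlord offers 310.59, keeping 49.41.
Round 4 (the tenant proposes): the landlord can get 49.41 next round, worth 0.84 × 49.41 = 41.5044 now; the tenant offers that and keeps 318.4956.
Round 3 (the landlord proposes): the tenant can get 318.4956 next round, worth 0.87 × 318.4956 = 277.091172 now; the landlord offers that and keeps 82.908828.
Round 2 (the tenant proposes): the landlord can get 82.908828 next round, worth 0.84 × 82.908828 = 69.64341552 now, so the tenant offers 69.64341552, keeping 290.35658448.
Round 1 (the landlord proposes): the tenant can get 290.35658448 next round, worth 0.87 × 290.35658448 = 252.6102284976 now, so the landlord offers 252.6102284976, keeping 107.3897715024.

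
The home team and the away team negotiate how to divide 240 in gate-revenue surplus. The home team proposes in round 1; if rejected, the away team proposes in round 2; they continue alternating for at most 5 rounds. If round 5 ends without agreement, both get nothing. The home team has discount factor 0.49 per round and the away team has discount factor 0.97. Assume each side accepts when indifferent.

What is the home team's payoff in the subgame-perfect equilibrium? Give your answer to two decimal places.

Round 5 (the home team proposes): rejection yields 0 for the away team; the home team offers 0 and keeps 240.
Round 4 (the away team proposes): the home team can get 240 next round, worth 0.49 × 240 = 117.6 now. The away team offers 117.6 and keeps 240 − 117.6 = 122.4.
Round 3 (the home team proposes): the away team can get 122.4 next round, worth 0.97 × 122.4 = 118.728 now. The home team offers 118.728 and keeps 240 − 118.728 = 121.272.
Round 2 (the away team proposes): the home team can get 121.272 next round, worth 0.49 × 121.272 = 59.42328 now; the away team offers that and keeps 180.57672.
Round 1 (the home team proposes): the away team can get 180.57672 next round, worth 0.97 × 180.57672 = 175.1594184 now. The home team offers 175.1594184 and keeps 240 − 175.1594184 = 64.8405816.

64.84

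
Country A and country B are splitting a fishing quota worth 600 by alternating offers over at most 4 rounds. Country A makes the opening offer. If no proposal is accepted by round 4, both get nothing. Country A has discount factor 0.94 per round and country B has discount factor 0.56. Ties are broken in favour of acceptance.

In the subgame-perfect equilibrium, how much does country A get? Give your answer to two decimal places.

Round 4 (country B proposes): country A will accept anything ≥ 0, so country B offers 0 and keeps 600.
Round 3 (country A proposes): country B can get 600 next round, worth 0.56 × 600 = 336 now, so country A offers 336, keeping 264.
Round 2 (country B proposes): country A can get 264 next round, worth 0.94 × 264 = 248.16 now; country B offers that and keeps 351.84.
Round 1 (country A proposes): country B can get 351.84 next round, worth 0.56 × 351.84 = 197.0304 now. Country A offers 197.0304 and keeps 600 − 197.0304 = 402.9696.

402.97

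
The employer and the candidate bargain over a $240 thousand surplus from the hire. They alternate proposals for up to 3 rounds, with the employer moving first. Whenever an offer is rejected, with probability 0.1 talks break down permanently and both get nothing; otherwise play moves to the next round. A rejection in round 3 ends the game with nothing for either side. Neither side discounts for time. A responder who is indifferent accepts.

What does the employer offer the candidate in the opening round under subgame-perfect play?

21.6

By backward induction:
Round 3 (the employer proposes): the candidate will accept anything ≥ 0, so the employer offers 0 and keeps 240.
Round 2 (the candidate proposes): rejecting gives the employer an expected 0.9 × 240 = 216, so the candidate offers 216, keeping 24.
Round 1 (the employer proposes): rejecting gives the candidate an expected 0.9 × 24 = 21.6. The employer offers 21.6 and keeps 240 − 21.6 = 218.4.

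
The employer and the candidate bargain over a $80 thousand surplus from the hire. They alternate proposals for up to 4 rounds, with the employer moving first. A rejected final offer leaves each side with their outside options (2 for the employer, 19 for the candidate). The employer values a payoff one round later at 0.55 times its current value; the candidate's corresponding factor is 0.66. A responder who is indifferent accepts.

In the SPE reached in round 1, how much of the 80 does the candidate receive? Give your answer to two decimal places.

42.45

Solve by backward induction from round 4.
Round 4 (the candidate proposes): the employer gets 2 if talks fail, so the candidate offers 2 and keeps 78.
Round 3 (the employer proposes): the candidate can get 78 next round, worth 0.66 × 78 = 51.48 now. The employer offers 51.48 and keeps 80 − 51.48 = 28.52.
Round 2 (the candidate proposes): the employer can get 28.52 next round, worth 0.55 × 28.52 = 15.686 now; the candidate offers that and keeps 64.314.
Round 1 (the employer proposes): the candidate can get 64.314 next round, worth 0.66 × 64.314 = 42.44724 now. The employer offers 42.44724 and keeps 80 − 42.44724 = 37.55276.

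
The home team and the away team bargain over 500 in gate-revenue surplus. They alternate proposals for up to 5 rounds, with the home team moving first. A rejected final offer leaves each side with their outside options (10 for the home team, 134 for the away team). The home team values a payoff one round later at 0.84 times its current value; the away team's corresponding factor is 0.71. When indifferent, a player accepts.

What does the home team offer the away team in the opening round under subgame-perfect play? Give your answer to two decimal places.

138.34

By backward induction:
Round 5 (the home team proposes): the away team gets 134 if talks fail, so the home team offers 134 and keeps 366.
Round 4 (the away team proposes): the home team can get 366 next round, worth 0.84 × 366 = 307.44 now. The away team offers 307.44 and keeps 500 − 307.44 = 192.56.
Round 3 (the home team proposes): the away team can get 192.56 next round, worth 0.71 × 192.56 = 136.7176 now; the home team offers that and keeps 363.2824.
Round 2 (the away team proposes): the home team can get 363.2824 next round, worth 0.84 × 363.2824 = 305.157216 now, so the away team offers 305.157216, keeping 194.842784.
Round 1 (the home team proposes): the away team can get 194.842784 next round, worth 0.71 × 194.842784 = 138.33837664 now. The home team offers 138.33837664 and keeps 500 − 138.33837664 = 361.66162336.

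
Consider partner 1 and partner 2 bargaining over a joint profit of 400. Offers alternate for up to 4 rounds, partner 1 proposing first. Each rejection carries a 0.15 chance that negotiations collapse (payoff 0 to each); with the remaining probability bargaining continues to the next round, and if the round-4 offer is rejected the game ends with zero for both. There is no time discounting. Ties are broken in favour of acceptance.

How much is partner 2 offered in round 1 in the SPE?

Round 4 (partner 2 proposes): rejection yields 0 for partner 1; partner 2 offers 0 and keeps 400.
Round 3 (partner 1 proposes): rejecting gives partner 2 an expected 0.85 × 400 = 340. Partner 1 offers 340 and keeps 400 − 340 = 60.
Round 2 (partner 2 proposes): rejecting gives partner 1 an expected 0.85 × 60 = 51. Partner 2 offers 51 and keeps 400 − 51 = 349.
Round 1 (partner 1 proposes): rejecting gives partner 2 an expected 0.85 × 349 = 296.65, so partner 1 offers 296.65, keeping 103.35.

296.65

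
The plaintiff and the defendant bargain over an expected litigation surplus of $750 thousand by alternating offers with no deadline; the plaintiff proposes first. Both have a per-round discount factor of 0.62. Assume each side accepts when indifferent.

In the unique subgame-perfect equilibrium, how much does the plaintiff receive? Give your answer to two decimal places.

462.96

In a stationary SPE each proposer offers the other exactly their discounted continuation value.
If the plaintiff keeps x when proposing and the defendant keeps y when proposing, then x = 750 − 0.62y and y = 750 − 0.62x.
Solving: x = 750(1 − 0.62) / (1 − 0.62·0.62) = 285 / 0.6156 ≈ 462.9630.
The defendant gets 750 − 462.9630 ≈ 287.0370.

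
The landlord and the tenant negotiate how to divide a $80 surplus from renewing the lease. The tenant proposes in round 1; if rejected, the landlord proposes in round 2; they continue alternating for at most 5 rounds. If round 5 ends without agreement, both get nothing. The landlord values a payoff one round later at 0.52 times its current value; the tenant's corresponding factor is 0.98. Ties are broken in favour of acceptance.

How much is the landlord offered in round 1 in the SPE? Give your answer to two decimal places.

Round 5 (the tenant proposes): the landlord will accept anything ≥ 0, so the tenant offers 0 and keeps 80.
Round 4 (the landlord proposes): the tenant can get 80 next round, worth 0.98 × 80 = 78.4 now, so the landlord offers 78.4, keeping 1.6.
Round 3 (the tenant proposes): the landlord can get 1.6 next round, worth 0.52 × 1.6 = 0.832 now, so the tenant offers 0.832, keeping 79.168.
Round 2 (the landlord proposes): the tenant can get 79.168 next round, worth 0.98 × 79.168 = 77.58464 now. The landlord offers 77.58464 and keeps 80 − 77.58464 = 2.41536.
Round 1 (the tenant proposes): the landlord can get 2.41536 next round, worth 0.52 × 2.41536 = 1.2559872 now; the tenant offers that and keeps 78.7440128.

1.26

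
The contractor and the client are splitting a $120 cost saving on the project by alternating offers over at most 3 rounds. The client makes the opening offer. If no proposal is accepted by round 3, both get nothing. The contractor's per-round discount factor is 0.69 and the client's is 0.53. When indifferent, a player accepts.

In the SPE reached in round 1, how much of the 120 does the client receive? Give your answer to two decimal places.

Round 3 (the client proposes): rejection yields 0 for the contractor; the client offers 0 and keeps 120.
Round 2 (the contractor proposes): the client can get 120 next round, worth 0.53 × 120 = 63.6 now. The contractor offers 63.6 and keeps 120 − 63.6 = 56.4.
Round 1 (the client proposes): the contractor can get 56.4 next round, worth 0.69 × 56.4 = 38.916 now; the client offers that and keeps 81.084.

81.08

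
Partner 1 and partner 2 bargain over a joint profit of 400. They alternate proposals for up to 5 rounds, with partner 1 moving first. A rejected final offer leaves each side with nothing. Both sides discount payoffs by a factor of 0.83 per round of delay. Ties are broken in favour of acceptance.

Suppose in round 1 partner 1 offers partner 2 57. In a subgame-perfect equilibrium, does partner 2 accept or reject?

Reject

Work out partner 2's continuation value if the offer is rejected.
Round 5 (partner 1 proposes): rejection yields 0 for partner 2; partner 1 offers 0 and keeps 400.
Round 4 (partner 2 proposes): partner 1 can get 400 next round, worth 0.83 × 400 = 332 now. Partner 2 offers 332 and keeps 400 − 332 = 68.
Round 3 (partner 1 proposes): partner 2 can get 68 next round, worth 0.83 × 68 = 56.44 now; partner 1 offers that and keeps 343.56.
Round 2 (partner 2 proposes): partner 1 can get 343.56 next round, worth 0.83 × 343.56 = 285.1548 now, so partner 2 offers 285.1548, keeping 114.8452.
So by rejecting in round 1, partner 2 gets 114.8452 next round, worth 0.83 × 114.8452 = 95.321516 now.
Offer 57 < 95.321516, so partner 2 rejects.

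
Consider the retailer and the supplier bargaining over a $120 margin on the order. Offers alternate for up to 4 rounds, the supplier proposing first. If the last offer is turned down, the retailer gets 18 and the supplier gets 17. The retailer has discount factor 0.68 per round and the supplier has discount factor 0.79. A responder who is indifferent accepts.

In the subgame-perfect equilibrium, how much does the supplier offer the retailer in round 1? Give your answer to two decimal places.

54.76

Round 4 (the retailer proposes): the supplier gets 17 if talks fail, so the retailer offers 17 and keeps 103.
Round 3 (the supplier proposes): the retailer can get 103 next round, worth 0.68 × 103 = 70.04 now, so the supplier offers 70.04, keeping 49.96.
Round 2 (the retailer proposes): the supplier can get 49.96 next round, worth 0.79 × 49.96 = 39.4684 now, so the retailer offers 39.4684, keeping 80.5316.
Round 1 (the supplier proposes): the retailer can get 80.5316 next round, worth 0.68 × 80.5316 = 54.761488 now; the supplier offers that and keeps 65.238512.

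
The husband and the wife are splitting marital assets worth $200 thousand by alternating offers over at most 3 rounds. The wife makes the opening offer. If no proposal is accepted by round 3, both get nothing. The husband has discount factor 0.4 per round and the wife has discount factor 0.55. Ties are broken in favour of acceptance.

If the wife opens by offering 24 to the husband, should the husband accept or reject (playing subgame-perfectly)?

Round 3 (the wife proposes): the husband will accept anything ≥ 0, so the wife offers 0 and keeps 200.
Round 2 (the husband proposes): the wife can get 200 next round, worth 0.55 × 200 = 110 now. The husband offers 110 and keeps 200 − 110 = 90.
So by rejecting in round 1, the husband gets 90 next round, worth 0.4 × 90 = 36 now.
Offer 24 < 36, so the husband rejects.

Reject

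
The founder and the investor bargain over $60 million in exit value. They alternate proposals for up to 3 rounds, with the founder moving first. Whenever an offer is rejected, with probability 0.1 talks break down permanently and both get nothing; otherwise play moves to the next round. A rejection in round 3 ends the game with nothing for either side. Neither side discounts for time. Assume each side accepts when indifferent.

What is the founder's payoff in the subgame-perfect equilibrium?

By backward induction:
Round 3 (the founder proposes): the investor will accept anything ≥ 0, so the founder offers 0 and keeps 60.
Round 2 (the investor proposes): rejecting gives the founder an expected 0.9 × 60 = 54, so the investor offers 54, keeping 6.
Round 1 (the founder proposes): rejecting gives the investor an expected 0.9 × 6 = 5.4; the founder offers that and keeps 54.6.

54.6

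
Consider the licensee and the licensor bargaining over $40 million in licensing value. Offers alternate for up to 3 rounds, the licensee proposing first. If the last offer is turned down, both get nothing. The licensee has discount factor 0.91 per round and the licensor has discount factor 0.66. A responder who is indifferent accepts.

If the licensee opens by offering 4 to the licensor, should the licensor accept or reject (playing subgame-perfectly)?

Round 3 (the licensee proposes): rejection yields 0 for the licensor; the licensee offers 0 and keeps 40.
Round 2 (the licensor proposes): the licensee can get 40 next round, worth 0.91 × 40 = 36.4 now, so the licensor offers 36.4, keeping 3.6.
So by rejecting in round 1, the licensor gets 3.6 next round, worth 0.66 × 3.6 = 2.376 now.
Offer 4 ≥ 2.376, so the licensor accepts.

Accept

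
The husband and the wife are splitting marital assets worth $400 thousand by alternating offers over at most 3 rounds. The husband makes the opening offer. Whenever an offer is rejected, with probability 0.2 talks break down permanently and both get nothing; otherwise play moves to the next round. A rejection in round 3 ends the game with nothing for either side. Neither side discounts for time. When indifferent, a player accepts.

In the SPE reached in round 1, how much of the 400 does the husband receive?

336

Round 3 (the husband proposes): rejection yields 0 for the wife; the husband offers 0 and keeps 400.
Round 2 (the wife proposes): rejecting gives the husband an expected 0.8 × 400 = 320. The wife offers 320 and keeps 400 − 320 = 80.
Round 1 (the husband proposes): rejecting gives the wife an expected 0.8 × 80 = 64; the husband offers that and keeps 336.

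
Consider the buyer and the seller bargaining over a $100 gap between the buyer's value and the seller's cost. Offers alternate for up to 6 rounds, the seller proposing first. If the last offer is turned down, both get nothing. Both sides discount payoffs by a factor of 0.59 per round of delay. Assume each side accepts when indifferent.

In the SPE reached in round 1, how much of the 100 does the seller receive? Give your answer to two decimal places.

Work backward from the last round.
Round 6 (the buyer proposes): the seller will accept anything ≥ 0, so the buyer offers 0 and keeps 100.
Round 5 (the seller proposes): the buyer can get 100 next round, worth 0.59 × 100 = 59 now, so the seller offers 59, keeping 41.
Round 4 (the buyer proposes): the seller can get 41 next round, worth 0.59 × 41 = 24.19 now; the buyer offers that and keeps 75.81.
Round 3 (the seller proposes): the buyer can get 75.81 next round, worth 0.59 × 75.81 = 44.7279 now, so the seller offers 44.7279, keeping 55.2721.
Round 2 (the buyer proposes): the seller can get 55.2721 next round, worth 0.59 × 55.2721 = 32.610539 now. The buyer offers 32.610539 and keeps 100 − 32.610539 = 67.389461.
Round 1 (the seller proposes): the buyer can get 67.389461 next round, worth 0.59 × 67.389461 = 39.75978199 now, so the seller offers 39.75978199, keeping 60.24021801.

60.24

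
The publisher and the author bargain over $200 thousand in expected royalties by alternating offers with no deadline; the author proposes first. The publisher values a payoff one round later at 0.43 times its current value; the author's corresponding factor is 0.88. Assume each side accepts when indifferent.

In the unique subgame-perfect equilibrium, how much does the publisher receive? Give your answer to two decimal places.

16.60

Let x be the author's share when the author proposes and y be the publisher's share when the publisher proposes.
The publisher accepts iff offered ≥ 0.43·y, so x = 200 − 0.43y. Symmetrically y = 200 − 0.88x.
Substituting: x = 200 − 0.43(200 − 0.88x), giving x(1 − 0.88·0.43) = 200(1 − 0.43).
So x = 200 × 0.57 / 0.6216 ≈ 183.3977, and the publisher receives 200 − x ≈ 16.6023.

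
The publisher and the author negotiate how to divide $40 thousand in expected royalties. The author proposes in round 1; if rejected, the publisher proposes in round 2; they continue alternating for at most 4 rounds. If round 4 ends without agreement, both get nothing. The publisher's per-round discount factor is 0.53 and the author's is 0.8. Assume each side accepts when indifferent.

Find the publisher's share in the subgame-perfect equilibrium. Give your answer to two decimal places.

Round 4 (the publisher proposes): rejection yields 0 for the author; the publisher offers 0 and keeps 40.
Round 3 (the author proposes): the publisher can get 40 next round, worth 0.53 × 40 = 21.2 now, so the author offers 21.2, keeping 18.8.
Round 2 (the publisher proposes): the author can get 18.8 next round, worth 0.8 × 18.8 = 15.04 now; the publisher offers that and keeps 24.96.
Round 1 (the author proposes): the publisher can get 24.96 next round, worth 0.53 × 24.96 = 13.2288 now, so the author offers 13.2288, keeping 26.7712.

13.23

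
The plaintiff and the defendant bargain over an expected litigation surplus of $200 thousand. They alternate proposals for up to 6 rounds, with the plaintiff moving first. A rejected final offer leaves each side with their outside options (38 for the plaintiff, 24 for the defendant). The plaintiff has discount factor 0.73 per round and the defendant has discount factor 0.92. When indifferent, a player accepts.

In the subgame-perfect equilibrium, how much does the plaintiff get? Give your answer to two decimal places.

By backward induction:
Round 6 (the defendant proposes): the plaintiff gets 38 if talks fail, so the defendant offers 38 and keeps 162.
Round 5 (the plaintiff proposes): the defendant can get 162 next round, worth 0.92 × 162 = 149.04 now, so the plaintiff offers 149.04, keeping 50.96.
Round 4 (the defendant proposes): the plaintiff can get 50.96 next round, worth 0.73 × 50.96 = 37.2008 now, so the defendant offers 37.2008, keeping 162.7992.
Round 3 (the plaintiff proposes): the defendant can get 162.7992 next round, worth 0.92 × 162.7992 = 149.775264 now. The plaintiff offers 149.775264 and keeps 200 − 149.775264 = 50.224736.
Round 2 (the defendant proposes): the plaintiff can get 50.224736 next round, worth 0.73 × 50.224736 = 36.66405728 now, so the defendant offers 36.66405728, keeping 163.33594272.
Round 1 (the plaintiff proposes): the defendant can get 163.33594272 next round, worth 0.92 × 163.33594272 = 150.2690673024 now; the plaintiff offers that and keeps 49.7309326976.

49.73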